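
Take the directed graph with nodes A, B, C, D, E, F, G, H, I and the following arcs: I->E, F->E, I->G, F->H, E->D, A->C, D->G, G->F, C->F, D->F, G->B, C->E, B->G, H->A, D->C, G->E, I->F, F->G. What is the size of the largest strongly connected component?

8

{A, B, C, D, E, F, G, H} are all mutually reachable — one SCC of size 8.
{I} is an SCC by itself.
The largest has 8 vertices.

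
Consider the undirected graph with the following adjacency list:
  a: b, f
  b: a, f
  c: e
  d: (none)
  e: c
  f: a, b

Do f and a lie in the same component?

Yes

From f we can reach a, b, f, which includes a.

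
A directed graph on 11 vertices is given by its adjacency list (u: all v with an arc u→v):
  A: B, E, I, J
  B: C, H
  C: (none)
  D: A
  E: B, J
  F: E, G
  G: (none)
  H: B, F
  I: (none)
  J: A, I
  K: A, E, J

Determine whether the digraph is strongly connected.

No

There is no directed path from J to K, so the graph is not strongly connected.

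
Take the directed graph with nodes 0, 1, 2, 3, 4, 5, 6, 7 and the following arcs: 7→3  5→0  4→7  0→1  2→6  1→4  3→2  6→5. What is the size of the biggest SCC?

8

{0, 1, 2, 3, 4, 5, 6, 7} are all mutually reachable — one SCC of size 8.
The largest has 8 vertices.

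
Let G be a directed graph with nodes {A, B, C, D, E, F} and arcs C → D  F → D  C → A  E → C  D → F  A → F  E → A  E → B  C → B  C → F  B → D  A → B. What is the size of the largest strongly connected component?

{D, F} are all mutually reachable — one SCC of size 2.
{B} is an SCC by itself.
{A} is an SCC by itself.
{E} is an SCC by itself.
{C} is an SCC by itself.
The largest has 2 vertices.

2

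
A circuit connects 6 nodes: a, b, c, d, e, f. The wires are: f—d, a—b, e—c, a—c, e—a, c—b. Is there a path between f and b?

The component containing f is {d, f}, and b is not in it.

No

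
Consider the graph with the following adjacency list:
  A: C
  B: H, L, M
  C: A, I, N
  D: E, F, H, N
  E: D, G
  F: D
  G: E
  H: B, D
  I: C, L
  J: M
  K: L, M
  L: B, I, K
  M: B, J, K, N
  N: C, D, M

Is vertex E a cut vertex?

Deleting E raises the number of components from 1 to 2, so E is a cut vertex.

Yes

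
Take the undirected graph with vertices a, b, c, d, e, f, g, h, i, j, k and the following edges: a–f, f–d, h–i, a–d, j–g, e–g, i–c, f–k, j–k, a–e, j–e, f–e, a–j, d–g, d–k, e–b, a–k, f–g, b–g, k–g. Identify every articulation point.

Removing i increases the component count from 2 to 3, so i is a cut vertex.
By contrast removing a leaves 2 components; it is not a cut vertex. No other vertex is a cut vertex either.

i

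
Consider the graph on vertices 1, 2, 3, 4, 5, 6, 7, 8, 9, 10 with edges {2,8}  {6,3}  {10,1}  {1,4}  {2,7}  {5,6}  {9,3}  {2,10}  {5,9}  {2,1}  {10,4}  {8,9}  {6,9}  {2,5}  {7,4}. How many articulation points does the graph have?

Removing 2 increases the component count from 1 to 2, so 2 is a cut vertex.
By contrast removing 9 leaves 1 component; it is not a cut vertex. No other vertex is a cut vertex either.

1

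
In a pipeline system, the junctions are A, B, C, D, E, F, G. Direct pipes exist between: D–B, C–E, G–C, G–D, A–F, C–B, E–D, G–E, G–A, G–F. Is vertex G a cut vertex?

Yes

Deleting G raises the number of components from 1 to 2, so G is a cut vertex.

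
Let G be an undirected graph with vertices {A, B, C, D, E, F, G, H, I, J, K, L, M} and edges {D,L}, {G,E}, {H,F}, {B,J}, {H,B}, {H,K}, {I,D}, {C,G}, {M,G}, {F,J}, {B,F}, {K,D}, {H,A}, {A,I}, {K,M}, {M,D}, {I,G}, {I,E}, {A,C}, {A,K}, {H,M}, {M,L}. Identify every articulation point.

H

Removing H increases the component count from 1 to 2, so H is a cut vertex.
By contrast removing G leaves 1 component; it is not a cut vertex. No other vertex is a cut vertex either.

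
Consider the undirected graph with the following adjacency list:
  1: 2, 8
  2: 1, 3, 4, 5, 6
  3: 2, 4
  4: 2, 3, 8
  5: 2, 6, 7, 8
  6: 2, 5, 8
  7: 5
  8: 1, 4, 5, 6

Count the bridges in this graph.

The edges on the cycle 2-6-8-1-2 are not bridges since each lies on that cycle.
But removing 7-5 disconnects 7 from 5 — this is a bridge.

1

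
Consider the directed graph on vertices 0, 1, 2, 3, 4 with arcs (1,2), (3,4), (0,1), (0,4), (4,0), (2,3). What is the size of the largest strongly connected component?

{0, 1, 2, 3, 4} are all mutually reachable — one SCC of size 5.
The largest has 5 vertices.

5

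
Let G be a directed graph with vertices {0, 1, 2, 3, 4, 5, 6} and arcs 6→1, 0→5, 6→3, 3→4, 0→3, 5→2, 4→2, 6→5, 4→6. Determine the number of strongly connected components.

5

{3, 4, 6} are all mutually reachable — one SCC of size 3.
{1} is an SCC by itself.
{2} is an SCC by itself.
{5} is an SCC by itself.
{0} is an SCC by itself.
That gives 5 strongly connected components.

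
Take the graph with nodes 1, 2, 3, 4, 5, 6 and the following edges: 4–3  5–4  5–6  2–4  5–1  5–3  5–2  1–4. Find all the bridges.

5-6

The edges on the cycle 5-2-4-3-5 are not bridges since each lies on that cycle.
But removing 6–5 disconnects 6 from 5 — this is a bridge.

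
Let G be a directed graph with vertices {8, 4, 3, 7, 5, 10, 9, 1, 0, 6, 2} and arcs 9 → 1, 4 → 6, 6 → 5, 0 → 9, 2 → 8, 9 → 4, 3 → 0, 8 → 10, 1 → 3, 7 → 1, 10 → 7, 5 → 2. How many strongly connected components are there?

{0, 1, 2, 3, 4, 5, 6, 7, 8, 9, 10} are all mutually reachable — one SCC of size 11.
That gives 1 strongly connected component.

1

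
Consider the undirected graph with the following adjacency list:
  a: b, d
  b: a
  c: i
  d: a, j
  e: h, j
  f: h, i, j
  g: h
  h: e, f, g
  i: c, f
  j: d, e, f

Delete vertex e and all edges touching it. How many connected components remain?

With e gone, the remaining components are: {a, b, c, d, f, g, h, i, j}.
That is 1 component.

1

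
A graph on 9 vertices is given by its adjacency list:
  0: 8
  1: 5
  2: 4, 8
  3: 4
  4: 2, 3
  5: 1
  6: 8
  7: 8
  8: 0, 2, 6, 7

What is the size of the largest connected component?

Starting from 1 we can reach 1, 5. That is one component of size 2.
Starting from 0 we can reach 0, 2, 3, 4, 6, 7, 8. That is one component of size 7.
The largest has 7 vertices.

7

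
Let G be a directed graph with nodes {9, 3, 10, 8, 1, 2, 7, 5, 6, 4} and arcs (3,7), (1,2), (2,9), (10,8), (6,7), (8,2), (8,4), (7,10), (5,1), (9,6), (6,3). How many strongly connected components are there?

4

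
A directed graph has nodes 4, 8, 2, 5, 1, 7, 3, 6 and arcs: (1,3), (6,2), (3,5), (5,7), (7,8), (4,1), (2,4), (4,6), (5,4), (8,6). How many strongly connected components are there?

1

{1, 2, 3, 4, 5, 6, 7, 8} are all mutually reachable — one SCC of size 8.
That gives 1 strongly connected component.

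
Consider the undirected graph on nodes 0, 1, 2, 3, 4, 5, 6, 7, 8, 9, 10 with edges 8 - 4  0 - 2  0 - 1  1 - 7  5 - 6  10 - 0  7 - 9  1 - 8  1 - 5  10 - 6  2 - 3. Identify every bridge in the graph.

0-2, 1-7, 1-8, 2-3, 4-8, 7-9

The edges on the cycle 10-0-1-5-6-10 are not bridges since each lies on that cycle.
But removing 1 - 8 disconnects 1 from 8; removing 9 - 7 disconnects 9 from 7; removing 4 - 8 disconnects 4 from 8; removing 0 - 2 disconnects 0 from 2 — these are bridges.
In total 6 edges are bridges.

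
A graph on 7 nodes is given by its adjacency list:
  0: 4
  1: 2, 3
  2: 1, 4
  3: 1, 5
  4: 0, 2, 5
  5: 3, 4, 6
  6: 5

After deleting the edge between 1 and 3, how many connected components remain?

1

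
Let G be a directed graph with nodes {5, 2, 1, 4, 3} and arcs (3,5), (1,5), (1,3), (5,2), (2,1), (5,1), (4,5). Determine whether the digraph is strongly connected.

There is no directed path from 2 to 4, so the graph is not strongly connected.

No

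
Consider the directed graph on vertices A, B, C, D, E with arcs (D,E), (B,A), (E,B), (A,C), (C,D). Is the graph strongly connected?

From E we can reach every vertex (A, B, C, D, E), and every vertex can reach E (A, B, C, D, E). So the whole graph is one strongly connected component.

Yes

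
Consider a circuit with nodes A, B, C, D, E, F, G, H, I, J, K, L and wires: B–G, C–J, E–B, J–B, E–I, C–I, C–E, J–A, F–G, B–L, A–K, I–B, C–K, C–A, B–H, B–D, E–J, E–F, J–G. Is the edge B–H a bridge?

Removing B–H leaves no path between B and H: the component count goes from 1 to 2. So it is a bridge.

Yes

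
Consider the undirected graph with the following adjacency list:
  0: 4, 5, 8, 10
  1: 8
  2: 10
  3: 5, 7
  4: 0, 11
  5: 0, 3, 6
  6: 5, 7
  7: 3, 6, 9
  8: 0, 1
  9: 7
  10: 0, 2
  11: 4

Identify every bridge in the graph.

0-10, 0-4, 0-5, 0-8, 1-8, 10-2, 11-4, 7-9

The edges on the cycle 5-6-7-3-5 are not bridges since each lies on that cycle.
But removing 5-0 disconnects 5 from 0; removing 10-0 disconnects 10 from 0; removing 7-9 disconnects 7 from 9; removing 0-8 disconnects 0 from 8 — these are bridges.
In total 8 edges are bridges.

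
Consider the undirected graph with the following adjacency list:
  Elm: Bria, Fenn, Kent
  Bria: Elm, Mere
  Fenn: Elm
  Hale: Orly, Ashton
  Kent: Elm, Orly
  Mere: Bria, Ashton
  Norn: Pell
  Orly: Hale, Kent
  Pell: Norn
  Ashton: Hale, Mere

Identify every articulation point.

Removing Elm increases the component count from 2 to 3, so Elm is a cut vertex.
By contrast removing Bria leaves 2 components; it is not a cut vertex. No other vertex is a cut vertex either.

Elm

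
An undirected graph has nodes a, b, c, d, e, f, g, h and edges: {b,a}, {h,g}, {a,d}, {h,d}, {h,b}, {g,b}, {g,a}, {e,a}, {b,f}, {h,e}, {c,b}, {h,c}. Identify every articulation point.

Removing b increases the component count from 1 to 2, so b is a cut vertex.
By contrast removing a leaves 1 component; it is not a cut vertex. No other vertex is a cut vertex either.

b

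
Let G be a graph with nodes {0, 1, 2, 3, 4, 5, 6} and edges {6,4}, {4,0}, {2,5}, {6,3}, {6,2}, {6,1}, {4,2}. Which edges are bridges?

0-4, 1-6, 2-5, 3-6

The edges on the cycle 6-4-2-6 are not bridges since each lies on that cycle.
But removing 2—5 disconnects 2 from 5; removing 4—0 disconnects 4 from 0; removing 6—3 disconnects 6 from 3; removing 6—1 disconnects 6 from 1 — these are bridges.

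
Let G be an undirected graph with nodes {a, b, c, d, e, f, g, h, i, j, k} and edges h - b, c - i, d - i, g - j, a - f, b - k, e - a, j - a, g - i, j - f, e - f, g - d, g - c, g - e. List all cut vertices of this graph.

b, g

Removing b increases the component count from 2 to 3, so b is a cut vertex.
Removing g increases the component count from 2 to 3, so g is a cut vertex.
By contrast removing f leaves 2 components; it is not a cut vertex. No other vertex is a cut vertex either.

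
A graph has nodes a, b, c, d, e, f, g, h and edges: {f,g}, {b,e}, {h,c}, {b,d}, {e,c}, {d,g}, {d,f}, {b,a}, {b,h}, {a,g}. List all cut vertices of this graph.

Removing b increases the component count from 1 to 2, so b is a cut vertex.
By contrast removing g leaves 1 component; it is not a cut vertex. No other vertex is a cut vertex either.

b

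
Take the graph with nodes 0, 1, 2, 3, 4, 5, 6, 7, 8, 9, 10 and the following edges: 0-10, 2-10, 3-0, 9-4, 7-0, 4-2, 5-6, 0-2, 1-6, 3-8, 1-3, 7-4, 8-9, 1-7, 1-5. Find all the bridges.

The edges on the cycle 1-5-6-1 are not bridges since each lies on that cycle.
Every edge lies on some cycle, so there are no bridges.

none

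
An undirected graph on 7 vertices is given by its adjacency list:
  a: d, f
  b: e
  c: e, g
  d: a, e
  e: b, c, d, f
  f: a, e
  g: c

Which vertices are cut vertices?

Removing c increases the component count from 1 to 2, so c is a cut vertex.
Removing e increases the component count from 1 to 3, so e is a cut vertex.
By contrast removing a leaves 1 component; it is not a cut vertex. No other vertex is a cut vertex either.

c, e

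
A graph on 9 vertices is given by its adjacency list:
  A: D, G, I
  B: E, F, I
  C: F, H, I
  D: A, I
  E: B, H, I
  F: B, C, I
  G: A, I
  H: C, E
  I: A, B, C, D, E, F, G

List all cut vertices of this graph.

Removing I increases the component count from 1 to 2, so I is a cut vertex.
By contrast removing D leaves 1 component; it is not a cut vertex. No other vertex is a cut vertex either.

I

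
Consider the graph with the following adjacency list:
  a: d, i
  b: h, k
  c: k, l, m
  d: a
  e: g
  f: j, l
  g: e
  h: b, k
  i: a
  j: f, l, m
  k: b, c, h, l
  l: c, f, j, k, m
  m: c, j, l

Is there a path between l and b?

From l we can reach b, c, f, h, j, k, l, m, which includes b.

Yes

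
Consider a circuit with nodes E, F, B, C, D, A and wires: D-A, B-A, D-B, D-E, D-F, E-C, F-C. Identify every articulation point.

Removing D increases the component count from 1 to 2, so D is a cut vertex.
By contrast removing B leaves 1 component; it is not a cut vertex. No other vertex is a cut vertex either.

D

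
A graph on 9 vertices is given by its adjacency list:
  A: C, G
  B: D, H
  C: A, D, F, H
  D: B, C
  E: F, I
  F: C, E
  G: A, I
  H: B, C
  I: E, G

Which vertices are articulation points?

C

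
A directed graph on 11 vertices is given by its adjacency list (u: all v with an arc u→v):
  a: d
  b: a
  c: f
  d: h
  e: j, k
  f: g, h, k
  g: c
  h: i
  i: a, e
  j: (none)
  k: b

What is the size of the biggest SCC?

{a, b, d, e, h, i, k} are all mutually reachable — one SCC of size 7.
{c, f, g} are all mutually reachable — one SCC of size 3.
{j} is an SCC by itself.
The largest has 7 vertices.

7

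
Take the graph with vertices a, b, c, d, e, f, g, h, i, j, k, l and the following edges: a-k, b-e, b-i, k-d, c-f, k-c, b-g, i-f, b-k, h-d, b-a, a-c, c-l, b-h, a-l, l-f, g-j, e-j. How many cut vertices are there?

1

Removing b increases the component count from 1 to 2, so b is a cut vertex.
By contrast removing d leaves 1 component; it is not a cut vertex. No other vertex is a cut vertex either.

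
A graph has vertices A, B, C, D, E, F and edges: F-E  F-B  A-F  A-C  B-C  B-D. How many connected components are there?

1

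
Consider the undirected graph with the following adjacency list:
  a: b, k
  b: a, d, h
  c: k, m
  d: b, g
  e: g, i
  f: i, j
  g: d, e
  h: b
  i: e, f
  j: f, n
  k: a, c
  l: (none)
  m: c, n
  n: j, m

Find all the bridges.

The edges on the cycle g-d-b-a-k-c-m-n-j-f-i-e-g are not bridges since each lies on that cycle.
But removing b-h disconnects b from h — this is a bridge.

b-h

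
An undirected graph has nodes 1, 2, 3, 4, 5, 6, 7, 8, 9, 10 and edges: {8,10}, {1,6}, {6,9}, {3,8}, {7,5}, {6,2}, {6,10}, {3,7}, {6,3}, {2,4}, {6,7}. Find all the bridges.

The edges on the cycle 6-3-8-10-6 are not bridges since each lies on that cycle.
But removing 6 - 2 disconnects 6 from 2; removing 2 - 4 disconnects 2 from 4; removing 6 - 1 disconnects 6 from 1; removing 7 - 5 disconnects 7 from 5 — these are bridges.
In total 5 edges are bridges.

1-6, 2-4, 2-6, 5-7, 6-9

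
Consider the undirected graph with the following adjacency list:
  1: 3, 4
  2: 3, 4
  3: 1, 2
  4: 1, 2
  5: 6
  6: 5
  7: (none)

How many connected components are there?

7 is isolated — a component by itself.
Starting from 5 we can reach 5, 6. That is one component of size 2.
Starting from 1 we can reach 1, 2, 3, 4. That is one component of size 4.
Total: 3 components.

3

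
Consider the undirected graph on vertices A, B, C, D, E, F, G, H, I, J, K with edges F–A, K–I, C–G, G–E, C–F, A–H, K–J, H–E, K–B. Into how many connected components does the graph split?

3

D is isolated — a component by itself.
Starting from B we can reach B, I, J, K. That is one component of size 4.
Starting from A we can reach A, C, E, F, G, H. That is one component of size 6.
Total: 3 components.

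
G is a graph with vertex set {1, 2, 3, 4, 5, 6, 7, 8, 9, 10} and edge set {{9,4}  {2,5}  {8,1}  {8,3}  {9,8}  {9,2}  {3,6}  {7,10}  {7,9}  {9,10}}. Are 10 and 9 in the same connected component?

Yes

From 10 we can reach 1, 2, 3, 4, 5, 6, 7, 8, 9, 10, which includes 9.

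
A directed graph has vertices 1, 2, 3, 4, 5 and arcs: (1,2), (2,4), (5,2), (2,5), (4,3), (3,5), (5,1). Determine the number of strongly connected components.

{1, 2, 3, 4, 5} are all mutually reachable — one SCC of size 5.
That gives 1 strongly connected component.

1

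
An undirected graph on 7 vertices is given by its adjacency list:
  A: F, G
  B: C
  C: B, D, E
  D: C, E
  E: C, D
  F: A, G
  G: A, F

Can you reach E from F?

The component containing F is {A, F, G}, and E is not in it.

No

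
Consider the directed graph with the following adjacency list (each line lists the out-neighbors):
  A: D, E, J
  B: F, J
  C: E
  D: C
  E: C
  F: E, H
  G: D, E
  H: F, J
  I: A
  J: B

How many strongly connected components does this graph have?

{B, F, H, J} are all mutually reachable — one SCC of size 4.
{C, E} are all mutually reachable — one SCC of size 2.
{G} is an SCC by itself.
{A} is an SCC by itself.
{D} is an SCC by itself.
(and 1 more singleton SCC)
That gives 6 strongly connected components.

6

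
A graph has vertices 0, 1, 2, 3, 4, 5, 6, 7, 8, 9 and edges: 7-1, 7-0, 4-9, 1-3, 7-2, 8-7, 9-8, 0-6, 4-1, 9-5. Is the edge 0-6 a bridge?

Removing 0-6 leaves no path between 0 and 6: the component count goes from 1 to 2. So it is a bridge.

Yes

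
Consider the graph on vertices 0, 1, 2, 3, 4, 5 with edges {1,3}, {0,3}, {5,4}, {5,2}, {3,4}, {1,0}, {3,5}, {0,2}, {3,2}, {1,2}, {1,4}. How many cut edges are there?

0

The edges on the cycle 1-0-3-5-4-1 are not bridges since each lies on that cycle.
Every edge lies on some cycle, so there are no bridges.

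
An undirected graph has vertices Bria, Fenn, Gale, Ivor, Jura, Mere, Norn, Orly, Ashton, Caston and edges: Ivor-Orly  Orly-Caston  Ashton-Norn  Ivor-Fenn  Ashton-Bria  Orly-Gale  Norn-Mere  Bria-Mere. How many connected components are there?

3

Jura is isolated — a component by itself.
Starting from Bria we can reach Bria, Mere, Norn, Ashton. That is one component of size 4.
Starting from Fenn we can reach Fenn, Gale, Ivor, Orly, Caston. That is one component of size 5.
Total: 3 components.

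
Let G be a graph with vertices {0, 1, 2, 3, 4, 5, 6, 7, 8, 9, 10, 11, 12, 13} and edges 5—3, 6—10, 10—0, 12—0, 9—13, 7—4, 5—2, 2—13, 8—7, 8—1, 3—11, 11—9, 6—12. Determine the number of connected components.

3

Starting from 0 we can reach 0, 6, 10, 12. That is one component of size 4.
Starting from 1 we can reach 1, 4, 7, 8. That is one component of size 4.
Starting from 2 we can reach 2, 3, 5, 9, 11, 13. That is one component of size 6.
Total: 3 components.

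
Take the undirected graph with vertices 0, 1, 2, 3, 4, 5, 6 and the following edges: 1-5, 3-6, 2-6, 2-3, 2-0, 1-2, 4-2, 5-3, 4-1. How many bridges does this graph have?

The edges on the cycle 4-1-5-3-2-4 are not bridges since each lies on that cycle.
But removing 2-0 disconnects 2 from 0 — this is a bridge.

1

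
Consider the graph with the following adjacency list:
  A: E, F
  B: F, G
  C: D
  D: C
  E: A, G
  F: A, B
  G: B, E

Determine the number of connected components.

2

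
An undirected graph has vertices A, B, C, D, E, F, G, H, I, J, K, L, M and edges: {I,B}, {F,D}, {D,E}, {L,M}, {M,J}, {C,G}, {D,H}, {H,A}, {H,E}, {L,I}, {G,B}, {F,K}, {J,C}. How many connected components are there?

Starting from A we can reach A, D, E, F, H, K. That is one component of size 6.
Starting from B we can reach B, C, G, I, J, L, M. That is one component of size 7.
Total: 2 components.

2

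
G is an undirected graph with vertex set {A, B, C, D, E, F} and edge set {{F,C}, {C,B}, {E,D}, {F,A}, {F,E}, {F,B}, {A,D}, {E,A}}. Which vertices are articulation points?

F

Removing F increases the component count from 1 to 2, so F is a cut vertex.
By contrast removing C leaves 1 component; it is not a cut vertex. No other vertex is a cut vertex either.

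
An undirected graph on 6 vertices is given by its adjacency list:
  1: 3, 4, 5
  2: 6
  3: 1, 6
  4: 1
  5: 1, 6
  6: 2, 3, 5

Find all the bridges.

1-4, 2-6

The edges on the cycle 6-3-1-5-6 are not bridges since each lies on that cycle.
But removing 1-4 disconnects 1 from 4; removing 6-2 disconnects 6 from 2 — these are bridges.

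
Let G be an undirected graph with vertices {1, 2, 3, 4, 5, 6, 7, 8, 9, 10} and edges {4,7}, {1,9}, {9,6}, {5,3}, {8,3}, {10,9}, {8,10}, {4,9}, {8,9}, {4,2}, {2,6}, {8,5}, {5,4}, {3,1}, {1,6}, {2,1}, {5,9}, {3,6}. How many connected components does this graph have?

Starting from 1 we can reach 1, 2, 3, 4, 5, 6, 7, 8, 9, 10. That is one component of size 10.
Total: 1 component.

1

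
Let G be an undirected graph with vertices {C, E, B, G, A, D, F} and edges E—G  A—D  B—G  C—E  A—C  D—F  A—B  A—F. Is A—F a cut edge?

After removing A—F, the path A-D-F still connects them, so the edge is not a bridge.

No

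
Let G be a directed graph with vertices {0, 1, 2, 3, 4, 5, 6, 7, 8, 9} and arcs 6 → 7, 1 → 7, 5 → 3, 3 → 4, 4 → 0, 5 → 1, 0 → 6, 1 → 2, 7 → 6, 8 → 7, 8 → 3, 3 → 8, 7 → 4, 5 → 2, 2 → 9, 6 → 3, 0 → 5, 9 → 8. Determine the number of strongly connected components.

1

{0, 1, 2, 3, 4, 5, 6, 7, 8, 9} are all mutually reachable — one SCC of size 10.
That gives 1 strongly connected component.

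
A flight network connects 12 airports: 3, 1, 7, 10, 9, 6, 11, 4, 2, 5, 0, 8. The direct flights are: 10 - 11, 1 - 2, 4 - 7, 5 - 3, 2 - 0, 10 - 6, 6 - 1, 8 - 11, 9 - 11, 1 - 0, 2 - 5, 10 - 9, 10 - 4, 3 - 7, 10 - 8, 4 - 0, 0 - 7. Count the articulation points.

Removing 10 increases the component count from 1 to 2, so 10 is a cut vertex.
By contrast removing 6 leaves 1 component; it is not a cut vertex. No other vertex is a cut vertex either.

1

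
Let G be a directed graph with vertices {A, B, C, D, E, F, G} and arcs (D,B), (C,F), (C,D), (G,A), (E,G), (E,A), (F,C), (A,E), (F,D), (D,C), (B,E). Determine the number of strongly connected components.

{A, E, G} are all mutually reachable — one SCC of size 3.
{C, D, F} are all mutually reachable — one SCC of size 3.
{B} is an SCC by itself.
That gives 3 strongly connected components.

3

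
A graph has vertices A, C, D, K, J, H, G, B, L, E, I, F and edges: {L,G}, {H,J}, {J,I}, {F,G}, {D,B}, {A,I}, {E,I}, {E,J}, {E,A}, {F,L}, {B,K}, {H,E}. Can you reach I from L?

No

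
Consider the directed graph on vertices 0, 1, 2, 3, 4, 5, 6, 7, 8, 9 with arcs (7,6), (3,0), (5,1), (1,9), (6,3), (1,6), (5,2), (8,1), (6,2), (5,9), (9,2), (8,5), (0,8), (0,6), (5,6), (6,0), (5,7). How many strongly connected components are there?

{0, 1, 3, 5, 6, 7, 8} are all mutually reachable — one SCC of size 7.
{9} is an SCC by itself.
{2} is an SCC by itself.
{4} is an SCC by itself.
That gives 4 strongly connected components.

4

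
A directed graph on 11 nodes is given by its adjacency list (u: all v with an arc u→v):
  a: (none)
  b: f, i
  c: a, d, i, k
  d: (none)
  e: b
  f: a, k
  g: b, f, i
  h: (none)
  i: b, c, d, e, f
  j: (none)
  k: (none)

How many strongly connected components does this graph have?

{b, c, e, i} are all mutually reachable — one SCC of size 4.
{j} is an SCC by itself.
{a} is an SCC by itself.
{d} is an SCC by itself.
{k} is an SCC by itself.
(and 3 more singleton SCCs)
That gives 8 strongly connected components.

8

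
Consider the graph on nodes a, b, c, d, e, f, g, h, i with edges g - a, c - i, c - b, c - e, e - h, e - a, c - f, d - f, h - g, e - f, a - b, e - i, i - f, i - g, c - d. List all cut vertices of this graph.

Removing c, for instance, still leaves 1 component. No single vertex removal increases the component count — the graph has no articulation points.

none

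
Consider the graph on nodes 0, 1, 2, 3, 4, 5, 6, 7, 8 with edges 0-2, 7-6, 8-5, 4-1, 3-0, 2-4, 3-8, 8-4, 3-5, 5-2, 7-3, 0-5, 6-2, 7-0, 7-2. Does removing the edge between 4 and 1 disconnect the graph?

Removing 4-1 leaves no path between 4 and 1: the component count goes from 1 to 2. So it is a bridge.

Yes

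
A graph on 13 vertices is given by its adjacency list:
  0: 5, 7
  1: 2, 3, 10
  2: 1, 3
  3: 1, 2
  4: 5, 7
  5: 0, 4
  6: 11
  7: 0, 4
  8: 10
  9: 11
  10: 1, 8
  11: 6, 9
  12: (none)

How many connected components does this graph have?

4

12 is isolated — a component by itself.
Starting from 6 we can reach 6, 9, 11. That is one component of size 3.
Starting from 0 we can reach 0, 4, 5, 7. That is one component of size 4.
Starting from 1 we can reach 1, 2, 3, 8, 10. That is one component of size 5.
Total: 4 components.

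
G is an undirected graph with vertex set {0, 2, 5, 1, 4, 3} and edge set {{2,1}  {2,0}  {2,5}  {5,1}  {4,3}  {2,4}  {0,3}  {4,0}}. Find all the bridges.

none

The edges on the cycle 2-5-1-2 are not bridges since each lies on that cycle.
Every edge lies on some cycle, so there are no bridges.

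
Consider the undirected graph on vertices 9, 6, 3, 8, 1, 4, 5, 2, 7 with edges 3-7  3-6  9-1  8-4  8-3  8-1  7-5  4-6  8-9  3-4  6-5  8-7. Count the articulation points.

1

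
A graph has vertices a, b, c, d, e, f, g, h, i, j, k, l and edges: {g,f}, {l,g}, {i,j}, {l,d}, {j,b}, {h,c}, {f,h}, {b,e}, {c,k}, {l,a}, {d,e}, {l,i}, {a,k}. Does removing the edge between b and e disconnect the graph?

No

After removing b-e, the path b-j-i-l-d-e still connects them, so the edge is not a bridge.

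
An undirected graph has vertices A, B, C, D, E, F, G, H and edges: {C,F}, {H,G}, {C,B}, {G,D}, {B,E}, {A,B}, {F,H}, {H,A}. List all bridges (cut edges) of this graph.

B-E, D-G, G-H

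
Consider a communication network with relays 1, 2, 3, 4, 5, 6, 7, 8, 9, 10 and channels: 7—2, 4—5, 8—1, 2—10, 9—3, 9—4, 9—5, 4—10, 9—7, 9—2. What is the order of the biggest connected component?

6 is isolated — a component by itself.
Starting from 1 we can reach 1, 8. That is one component of size 2.
Starting from 2 we can reach 2, 3, 4, 5, 7, 9, 10. That is one component of size 7.
The largest has 7 vertices.

7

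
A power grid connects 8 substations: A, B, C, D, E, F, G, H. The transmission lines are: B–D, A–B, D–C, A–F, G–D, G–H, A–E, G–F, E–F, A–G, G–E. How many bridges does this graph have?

The edges on the cycle A-B-D-G-A are not bridges since each lies on that cycle.
But removing G–H disconnects G from H; removing D–C disconnects D from C — these are bridges.
That makes 2 bridges.

2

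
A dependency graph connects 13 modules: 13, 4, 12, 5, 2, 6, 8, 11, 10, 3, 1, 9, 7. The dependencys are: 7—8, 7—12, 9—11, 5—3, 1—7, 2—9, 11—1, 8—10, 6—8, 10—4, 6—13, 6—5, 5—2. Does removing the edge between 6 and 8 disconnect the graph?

After removing 6—8, the path 6-5-2-9-11-1-7-8 still connects them, so the edge is not a bridge.

No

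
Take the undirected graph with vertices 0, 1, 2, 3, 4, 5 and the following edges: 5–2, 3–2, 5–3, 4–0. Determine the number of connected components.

1 is isolated — a component by itself.
Starting from 0 we can reach 0, 4. That is one component of size 2.
Starting from 2 we can reach 2, 3, 5. That is one component of size 3.
Total: 3 components.

3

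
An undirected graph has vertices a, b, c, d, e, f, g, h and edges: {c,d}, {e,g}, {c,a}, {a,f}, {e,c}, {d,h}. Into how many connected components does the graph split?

2

b is isolated — a component by itself.
Starting from a we can reach a, c, d, e, f, g, h. That is one component of size 7.
Total: 2 components.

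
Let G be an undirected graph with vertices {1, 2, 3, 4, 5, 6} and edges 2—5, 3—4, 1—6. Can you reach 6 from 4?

The component containing 4 is {3, 4}, and 6 is not in it.

No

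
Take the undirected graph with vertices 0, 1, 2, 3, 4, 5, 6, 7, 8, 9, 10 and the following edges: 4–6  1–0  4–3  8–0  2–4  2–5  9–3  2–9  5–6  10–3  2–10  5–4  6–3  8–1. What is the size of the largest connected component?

7

7 is isolated — a component by itself.
Starting from 0 we can reach 0, 1, 8. That is one component of size 3.
Starting from 2 we can reach 2, 3, 4, 5, 6, 9, 10. That is one component of size 7.
The largest has 7 vertices.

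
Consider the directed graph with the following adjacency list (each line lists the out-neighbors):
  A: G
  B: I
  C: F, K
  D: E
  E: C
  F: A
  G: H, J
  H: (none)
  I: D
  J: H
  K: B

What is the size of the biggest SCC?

6

{B, C, D, E, I, K} are all mutually reachable — one SCC of size 6.
{H} is an SCC by itself.
{J} is an SCC by itself.
{G} is an SCC by itself.
{F} is an SCC by itself.
(and 1 more singleton SCC)
The largest has 6 vertices.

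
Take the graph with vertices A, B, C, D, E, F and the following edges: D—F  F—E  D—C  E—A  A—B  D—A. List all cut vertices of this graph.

A, D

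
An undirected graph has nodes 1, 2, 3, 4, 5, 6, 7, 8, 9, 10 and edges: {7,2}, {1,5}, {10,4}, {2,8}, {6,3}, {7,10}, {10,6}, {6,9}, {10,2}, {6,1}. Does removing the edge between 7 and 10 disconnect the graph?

No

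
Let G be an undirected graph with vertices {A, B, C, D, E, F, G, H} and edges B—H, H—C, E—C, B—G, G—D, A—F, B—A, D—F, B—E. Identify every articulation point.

Removing B increases the component count from 1 to 2, so B is a cut vertex.
By contrast removing C leaves 1 component; it is not a cut vertex. No other vertex is a cut vertex either.

B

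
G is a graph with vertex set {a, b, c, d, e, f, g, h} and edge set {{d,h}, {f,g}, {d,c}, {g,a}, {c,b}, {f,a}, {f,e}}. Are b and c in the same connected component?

From b we can reach b, c, d, h, which includes c.

Yes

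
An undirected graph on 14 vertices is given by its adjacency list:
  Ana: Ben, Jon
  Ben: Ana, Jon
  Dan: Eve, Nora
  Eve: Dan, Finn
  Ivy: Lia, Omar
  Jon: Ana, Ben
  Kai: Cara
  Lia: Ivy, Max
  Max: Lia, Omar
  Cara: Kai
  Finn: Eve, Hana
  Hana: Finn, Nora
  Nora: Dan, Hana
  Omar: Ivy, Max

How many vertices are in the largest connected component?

5

Starting from Kai we can reach Kai, Cara. That is one component of size 2.
Starting from Ana we can reach Ana, Ben, Jon. That is one component of size 3.
Starting from Ivy we can reach Ivy, Lia, Max, Omar. That is one component of size 4.
Starting from Dan we can reach Dan, Eve, Finn, Hana, Nora. That is one component of size 5.
The largest has 5 vertices.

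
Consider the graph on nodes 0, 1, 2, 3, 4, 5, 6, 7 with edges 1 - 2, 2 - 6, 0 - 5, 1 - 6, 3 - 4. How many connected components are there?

7 is isolated — a component by itself.
Starting from 0 we can reach 0, 5. That is one component of size 2.
Starting from 3 we can reach 3, 4. That is one component of size 2.
Starting from 1 we can reach 1, 2, 6. That is one component of size 3.
Total: 4 components.

4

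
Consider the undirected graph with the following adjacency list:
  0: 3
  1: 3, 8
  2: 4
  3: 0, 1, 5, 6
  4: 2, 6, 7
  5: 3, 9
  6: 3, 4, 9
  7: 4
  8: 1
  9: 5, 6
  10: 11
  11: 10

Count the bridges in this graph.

The edges on the cycle 9-6-3-5-9 are not bridges since each lies on that cycle.
But removing 6-4 disconnects 6 from 4; removing 3-1 disconnects 3 from 1; removing 2-4 disconnects 2 from 4; removing 7-4 disconnects 7 from 4 — these are bridges.
In total 7 edges are bridges.

7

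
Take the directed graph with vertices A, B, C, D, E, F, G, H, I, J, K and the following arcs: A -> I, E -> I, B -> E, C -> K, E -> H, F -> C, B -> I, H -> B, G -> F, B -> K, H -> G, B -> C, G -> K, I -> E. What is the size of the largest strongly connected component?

4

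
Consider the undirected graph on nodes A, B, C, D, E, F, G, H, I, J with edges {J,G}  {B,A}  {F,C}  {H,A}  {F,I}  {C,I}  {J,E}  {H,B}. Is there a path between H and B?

Yes

From H we can reach A, B, H, which includes B.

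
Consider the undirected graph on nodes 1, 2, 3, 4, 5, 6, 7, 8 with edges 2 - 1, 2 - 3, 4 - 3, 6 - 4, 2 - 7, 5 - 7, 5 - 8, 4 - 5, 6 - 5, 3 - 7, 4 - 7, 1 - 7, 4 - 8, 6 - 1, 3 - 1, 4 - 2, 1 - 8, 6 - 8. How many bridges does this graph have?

The edges on the cycle 4-2-1-8-4 are not bridges since each lies on that cycle.
Every edge lies on some cycle, so there are no bridges.

0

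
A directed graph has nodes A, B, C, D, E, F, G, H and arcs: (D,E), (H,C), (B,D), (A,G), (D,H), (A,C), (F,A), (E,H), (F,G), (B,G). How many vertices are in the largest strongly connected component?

{E} is an SCC by itself.
{B} is an SCC by itself.
{C} is an SCC by itself.
{A} is an SCC by itself.
{F} is an SCC by itself.
(and 3 more singleton SCCs)
The largest has 1 vertex.

1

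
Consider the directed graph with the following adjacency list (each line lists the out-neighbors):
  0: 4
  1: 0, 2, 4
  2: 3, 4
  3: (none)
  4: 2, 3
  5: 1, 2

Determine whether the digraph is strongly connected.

No

There is no directed path from 4 to 1, so the graph is not strongly connected.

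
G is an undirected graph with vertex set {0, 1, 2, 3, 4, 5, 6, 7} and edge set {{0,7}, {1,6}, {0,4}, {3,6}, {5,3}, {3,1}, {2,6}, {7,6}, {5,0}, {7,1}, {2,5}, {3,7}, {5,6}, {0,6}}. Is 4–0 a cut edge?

Yes

Removing 4–0 leaves no path between 4 and 0: the component count goes from 1 to 2. So it is a bridge.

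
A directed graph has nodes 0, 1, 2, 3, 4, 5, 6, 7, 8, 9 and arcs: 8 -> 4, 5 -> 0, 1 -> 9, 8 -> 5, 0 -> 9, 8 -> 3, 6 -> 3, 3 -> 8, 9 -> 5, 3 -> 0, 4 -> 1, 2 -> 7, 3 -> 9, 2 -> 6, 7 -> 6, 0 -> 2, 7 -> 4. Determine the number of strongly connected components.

{0, 1, 2, 3, 4, 5, 6, 7, 8, 9} are all mutually reachable — one SCC of size 10.
That gives 1 strongly connected component.

1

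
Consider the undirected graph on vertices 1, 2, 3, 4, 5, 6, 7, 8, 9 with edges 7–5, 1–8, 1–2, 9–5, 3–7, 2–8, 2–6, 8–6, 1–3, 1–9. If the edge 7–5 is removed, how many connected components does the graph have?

2

7 and 5 are still connected via 7-3-1-9-5, so the component count stays at 2.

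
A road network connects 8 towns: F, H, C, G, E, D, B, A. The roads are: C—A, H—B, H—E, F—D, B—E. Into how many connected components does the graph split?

4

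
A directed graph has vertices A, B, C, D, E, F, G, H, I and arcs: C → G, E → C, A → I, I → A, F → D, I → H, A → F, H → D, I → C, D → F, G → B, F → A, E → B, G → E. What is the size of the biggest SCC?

{A, D, F, H, I} are all mutually reachable — one SCC of size 5.
{C, E, G} are all mutually reachable — one SCC of size 3.
{B} is an SCC by itself.
The largest has 5 vertices.

5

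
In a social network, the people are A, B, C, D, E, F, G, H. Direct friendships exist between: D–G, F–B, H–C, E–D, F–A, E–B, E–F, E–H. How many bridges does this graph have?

The edges on the cycle E-F-B-E are not bridges since each lies on that cycle.
But removing C–H disconnects C from H; removing A–F disconnects A from F; removing D–E disconnects D from E; removing D–G disconnects D from G — these are bridges.
In total 5 edges are bridges.

5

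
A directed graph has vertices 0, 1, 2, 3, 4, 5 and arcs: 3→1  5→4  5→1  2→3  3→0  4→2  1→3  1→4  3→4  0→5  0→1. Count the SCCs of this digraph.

1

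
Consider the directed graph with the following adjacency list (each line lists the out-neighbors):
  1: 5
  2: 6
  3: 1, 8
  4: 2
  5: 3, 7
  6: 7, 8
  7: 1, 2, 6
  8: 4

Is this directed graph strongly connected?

Yes

From 1 we can reach every vertex (1, 2, 3, 4, 5, 6, 7, 8), and every vertex can reach 1 (1, 2, 3, 4, 5, 6, 7, 8). So the whole graph is one strongly connected component.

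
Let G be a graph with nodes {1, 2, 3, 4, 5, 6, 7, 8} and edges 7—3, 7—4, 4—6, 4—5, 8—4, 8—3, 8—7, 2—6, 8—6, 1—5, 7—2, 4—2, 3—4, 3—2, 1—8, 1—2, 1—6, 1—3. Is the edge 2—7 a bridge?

After removing 2—7, the path 2-3-7 still connects them, so the edge is not a bridge.

No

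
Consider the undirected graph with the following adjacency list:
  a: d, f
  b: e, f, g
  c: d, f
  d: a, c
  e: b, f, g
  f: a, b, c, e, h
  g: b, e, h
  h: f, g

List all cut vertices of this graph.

f

Removing f increases the component count from 1 to 2, so f is a cut vertex.
By contrast removing b leaves 1 component; it is not a cut vertex. No other vertex is a cut vertex either.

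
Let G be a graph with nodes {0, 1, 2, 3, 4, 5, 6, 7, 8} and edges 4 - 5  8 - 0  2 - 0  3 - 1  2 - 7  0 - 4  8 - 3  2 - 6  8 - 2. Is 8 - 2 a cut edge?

No

After removing 8 - 2, the path 8-0-2 still connects them, so the edge is not a bridge.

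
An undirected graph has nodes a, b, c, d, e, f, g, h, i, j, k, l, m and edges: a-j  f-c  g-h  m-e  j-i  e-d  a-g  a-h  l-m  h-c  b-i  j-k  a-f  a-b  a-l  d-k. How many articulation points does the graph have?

1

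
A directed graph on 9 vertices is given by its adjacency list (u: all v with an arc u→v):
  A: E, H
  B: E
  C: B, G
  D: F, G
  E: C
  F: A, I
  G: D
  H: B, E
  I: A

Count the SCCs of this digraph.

1

{A, B, C, D, E, F, G, H, I} are all mutually reachable — one SCC of size 9.
That gives 1 strongly connected component.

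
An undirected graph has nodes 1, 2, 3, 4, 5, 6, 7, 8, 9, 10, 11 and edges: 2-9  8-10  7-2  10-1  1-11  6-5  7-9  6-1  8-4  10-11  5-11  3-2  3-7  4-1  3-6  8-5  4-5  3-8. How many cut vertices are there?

Removing 3 increases the component count from 1 to 2, so 3 is a cut vertex.
By contrast removing 1 leaves 1 component; it is not a cut vertex. No other vertex is a cut vertex either.

1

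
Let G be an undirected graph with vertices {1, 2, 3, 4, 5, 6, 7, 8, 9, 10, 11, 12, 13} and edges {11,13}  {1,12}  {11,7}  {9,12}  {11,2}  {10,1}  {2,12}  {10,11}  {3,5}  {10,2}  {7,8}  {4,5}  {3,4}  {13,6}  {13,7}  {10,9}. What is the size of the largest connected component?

10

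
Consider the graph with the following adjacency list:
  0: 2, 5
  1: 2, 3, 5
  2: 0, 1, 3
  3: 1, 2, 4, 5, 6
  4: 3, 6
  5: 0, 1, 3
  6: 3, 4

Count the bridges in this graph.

0

The edges on the cycle 3-4-6-3 are not bridges since each lies on that cycle.
Every edge lies on some cycle, so there are no bridges.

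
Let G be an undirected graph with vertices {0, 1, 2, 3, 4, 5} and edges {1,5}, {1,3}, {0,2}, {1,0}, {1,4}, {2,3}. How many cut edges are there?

2

The edges on the cycle 1-0-2-3-1 are not bridges since each lies on that cycle.
But removing 1 - 4 disconnects 1 from 4; removing 1 - 5 disconnects 1 from 5 — these are bridges.
That makes 2 bridges.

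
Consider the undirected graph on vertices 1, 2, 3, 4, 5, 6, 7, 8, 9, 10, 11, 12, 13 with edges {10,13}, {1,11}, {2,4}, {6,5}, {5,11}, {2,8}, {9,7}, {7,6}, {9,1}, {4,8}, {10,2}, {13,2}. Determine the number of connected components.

12 is isolated — a component by itself.
3 is isolated — a component by itself.
Starting from 2 we can reach 2, 4, 8, 10, 13. That is one component of size 5.
Starting from 1 we can reach 1, 5, 6, 7, 9, 11. That is one component of size 6.
Total: 4 components.

4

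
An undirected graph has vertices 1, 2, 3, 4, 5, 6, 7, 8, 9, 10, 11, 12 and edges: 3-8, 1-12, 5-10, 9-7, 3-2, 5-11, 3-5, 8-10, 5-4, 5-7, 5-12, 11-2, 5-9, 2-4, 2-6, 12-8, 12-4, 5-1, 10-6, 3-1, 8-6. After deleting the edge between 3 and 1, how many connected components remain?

1

3 and 1 are still connected via 3-5-1, so the component count stays at 1.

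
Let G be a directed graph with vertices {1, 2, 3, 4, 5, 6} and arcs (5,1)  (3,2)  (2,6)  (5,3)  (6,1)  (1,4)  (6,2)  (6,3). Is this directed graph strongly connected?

There is no directed path from 4 to 6, so the graph is not strongly connected.

No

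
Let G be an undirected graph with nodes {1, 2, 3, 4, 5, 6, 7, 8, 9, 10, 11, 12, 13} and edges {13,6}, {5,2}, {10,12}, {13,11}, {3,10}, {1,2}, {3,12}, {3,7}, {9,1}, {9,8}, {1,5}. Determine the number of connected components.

4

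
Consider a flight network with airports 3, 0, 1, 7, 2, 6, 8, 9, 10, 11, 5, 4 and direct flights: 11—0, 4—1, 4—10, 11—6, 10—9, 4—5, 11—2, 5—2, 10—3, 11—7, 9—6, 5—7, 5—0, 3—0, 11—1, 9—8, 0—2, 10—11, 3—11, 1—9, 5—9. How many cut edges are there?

The edges on the cycle 10-3-11-10 are not bridges since each lies on that cycle.
But removing 9—8 disconnects 9 from 8 — this is a bridge.

1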